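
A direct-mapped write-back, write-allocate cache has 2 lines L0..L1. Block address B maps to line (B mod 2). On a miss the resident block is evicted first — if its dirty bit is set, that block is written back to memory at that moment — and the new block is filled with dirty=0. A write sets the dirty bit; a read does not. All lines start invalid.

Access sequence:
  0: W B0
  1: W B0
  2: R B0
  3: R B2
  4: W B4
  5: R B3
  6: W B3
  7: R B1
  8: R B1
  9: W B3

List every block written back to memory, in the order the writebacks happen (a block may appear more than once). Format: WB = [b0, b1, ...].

  0 | W B0 → L0 miss [D]
  1 | W B0 → L0 hit [D]
  2 | R B0 → L0 hit [D]
  3 | R B2 → L0 miss wb→B0 [-]
  4 | W B4 → L0 miss [D]
  5 | R B3 → L1 miss [-]
  6 | W B3 → L1 hit [D]
  7 | R B1 → L1 miss wb→B3 [-]
  8 | R B1 → L1 hit [-]
  9 | W B3 → L1 miss [D]

WB = [0, 3]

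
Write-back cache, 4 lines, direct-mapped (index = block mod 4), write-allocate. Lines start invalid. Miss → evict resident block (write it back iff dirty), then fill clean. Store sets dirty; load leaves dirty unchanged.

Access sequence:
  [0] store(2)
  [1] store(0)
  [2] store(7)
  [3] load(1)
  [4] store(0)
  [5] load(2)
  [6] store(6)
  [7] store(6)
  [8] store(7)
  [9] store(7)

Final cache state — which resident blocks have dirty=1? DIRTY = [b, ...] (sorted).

DIRTY = [0, 6, 7]

0: W B2 → L2 miss [D]
1: W B0 → L0 miss [D]
2: W B7 → L3 miss [D]
3: R B1 → L1 miss [-]
4: W B0 → L0 hit [D]
5: R B2 → L2 hit [D]
6: W B6 → L2 miss wb→B2 [D]
7: W B6 → L2 hit [D]
8: W B7 → L3 hit [D]
9: W B7 → L3 hit [D]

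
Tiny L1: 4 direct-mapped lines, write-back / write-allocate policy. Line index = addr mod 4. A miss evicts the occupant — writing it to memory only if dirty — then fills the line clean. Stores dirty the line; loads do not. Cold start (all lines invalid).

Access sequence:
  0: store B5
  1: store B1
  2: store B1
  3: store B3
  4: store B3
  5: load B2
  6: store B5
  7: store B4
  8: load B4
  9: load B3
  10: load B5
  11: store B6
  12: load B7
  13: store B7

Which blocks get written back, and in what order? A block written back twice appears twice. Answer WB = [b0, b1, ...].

WB = [5, 1, 3]

0: W B5 -> L1 miss  d=D]
1: W B1 -> L1 miss wb->B5  d=D]
2: W B1 -> L1 hit  d=D]
3: W B3 -> L3 miss  d=D]
4: W B3 -> L3 hit  d=D]
5: R B2 -> L2 miss  d=-]
6: W B5 -> L1 miss wb->B1  d=D]
7: W B4 -> L0 miss  d=D]
8: R B4 -> L0 hit  d=D]
9: R B3 -> L3 hit  d=D]
10: R B5 -> L1 hit  d=D]
11: W B6 -> L2 miss  d=D]
12: R B7 -> L3 miss wb->B3  d=-]
13: W B7 -> L3 hit  d=D]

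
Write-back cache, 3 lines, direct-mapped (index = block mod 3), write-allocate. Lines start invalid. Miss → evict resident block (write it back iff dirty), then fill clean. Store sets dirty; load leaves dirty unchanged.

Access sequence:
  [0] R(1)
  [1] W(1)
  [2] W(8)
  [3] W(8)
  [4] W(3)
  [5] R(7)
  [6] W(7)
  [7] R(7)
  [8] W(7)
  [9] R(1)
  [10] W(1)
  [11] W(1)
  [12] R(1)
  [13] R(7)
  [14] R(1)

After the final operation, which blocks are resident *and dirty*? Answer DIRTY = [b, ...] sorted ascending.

DIRTY = [3, 8]

0: R B1 → L1 miss [-]
1: W B1 → L1 hit [D]
2: W B8 → L2 miss [D]
3: W B8 → L2 hit [D]
4: W B3 → L0 miss [D]
5: R B7 → L1 miss wb→B1 [-]
6: W B7 → L1 hit [D]
7: R B7 → L1 hit [D]
8: W B7 → L1 hit [D]
9: R B1 → L1 miss wb→B7 [-]
10: W B1 → L1 hit [D]
11: W B1 → L1 hit [D]
12: R B1 → L1 hit [D]
13: R B7 → L1 miss wb→B1 [-]
14: R B1 → L1 miss [-]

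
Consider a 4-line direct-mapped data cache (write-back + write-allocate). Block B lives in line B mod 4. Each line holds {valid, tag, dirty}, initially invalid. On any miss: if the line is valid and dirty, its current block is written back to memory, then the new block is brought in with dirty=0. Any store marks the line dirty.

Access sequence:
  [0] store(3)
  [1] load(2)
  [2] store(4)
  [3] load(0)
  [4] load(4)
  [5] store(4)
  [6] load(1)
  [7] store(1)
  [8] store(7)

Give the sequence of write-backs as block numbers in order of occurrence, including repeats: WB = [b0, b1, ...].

WB = [4, 3]

  0 | W B3 → L3 miss [D]
  1 | R B2 → L2 miss [-]
  2 | W B4 → L0 miss [D]
  3 | R B0 → L0 miss wb→B4 [-]
  4 | R B4 → L0 miss [-]
  5 | W B4 → L0 hit [D]
  6 | R B1 → L1 miss [-]
  7 | W B1 → L1 hit [D]
  8 | W B7 → L3 miss wb→B3 [D]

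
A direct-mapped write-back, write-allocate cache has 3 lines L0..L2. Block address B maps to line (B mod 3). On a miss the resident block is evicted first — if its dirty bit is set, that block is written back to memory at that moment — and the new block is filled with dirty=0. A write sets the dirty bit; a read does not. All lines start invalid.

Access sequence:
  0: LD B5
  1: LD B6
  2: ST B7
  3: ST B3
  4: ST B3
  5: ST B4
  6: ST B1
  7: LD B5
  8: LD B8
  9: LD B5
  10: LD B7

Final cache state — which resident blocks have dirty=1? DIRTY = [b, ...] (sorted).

0: R B5 -> L2 miss  d=-]
1: R B6 -> L0 miss  d=-]
2: W B7 -> L1 miss  d=D]
3: W B3 -> L0 miss  d=D]
4: W B3 -> L0 hit  d=D]
5: W B4 -> L1 miss wb->B7  d=D]
6: W B1 -> L1 miss wb->B4  d=D]
7: R B5 -> L2 hit  d=-]
8: R B8 -> L2 miss  d=-]
9: R B5 -> L2 miss  d=-]
10: R B7 -> L1 miss wb->B1  d=-]

DIRTY = [3]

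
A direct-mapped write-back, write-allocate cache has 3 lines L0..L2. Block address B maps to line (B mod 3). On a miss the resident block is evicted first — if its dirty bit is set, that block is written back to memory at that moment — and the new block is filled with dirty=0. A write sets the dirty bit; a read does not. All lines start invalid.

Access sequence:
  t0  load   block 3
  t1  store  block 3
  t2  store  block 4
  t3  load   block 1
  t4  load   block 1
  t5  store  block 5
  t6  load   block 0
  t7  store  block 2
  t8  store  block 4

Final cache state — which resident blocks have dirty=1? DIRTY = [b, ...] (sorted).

DIRTY = [2, 4]

  0 | R B3 → L0 miss [-]
  1 | W B3 → L0 hit [D]
  2 | W B4 → L1 miss [D]
  3 | R B1 → L1 miss wb→B4 [-]
  4 | R B1 → L1 hit [-]
  5 | W B5 → L2 miss [D]
  6 | R B0 → L0 miss wb→B3 [-]
  7 | W B2 → L2 miss wb→B5 [D]
  8 | W B4 → L1 miss [D]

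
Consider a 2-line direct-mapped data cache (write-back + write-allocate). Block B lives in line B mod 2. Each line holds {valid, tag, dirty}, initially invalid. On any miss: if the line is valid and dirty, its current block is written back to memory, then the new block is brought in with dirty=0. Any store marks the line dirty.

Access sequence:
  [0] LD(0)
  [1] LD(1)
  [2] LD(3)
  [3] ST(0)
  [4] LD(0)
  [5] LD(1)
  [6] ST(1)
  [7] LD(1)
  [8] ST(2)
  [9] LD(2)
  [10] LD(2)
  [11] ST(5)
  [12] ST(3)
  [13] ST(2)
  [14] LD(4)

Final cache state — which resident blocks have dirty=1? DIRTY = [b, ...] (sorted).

DIRTY = [3]

0: R B0 -> L0 miss  d=-]
1: R B1 -> L1 miss  d=-]
2: R B3 -> L1 miss  d=-]
3: W B0 -> L0 hit  d=D]
4: R B0 -> L0 hit  d=D]
5: R B1 -> L1 miss  d=-]
6: W B1 -> L1 hit  d=D]
7: R B1 -> L1 hit  d=D]
8: W B2 -> L0 miss wb->B0  d=D]
9: R B2 -> L0 hit  d=D]
10: R B2 -> L0 hit  d=D]
11: W B5 -> L1 miss wb->B1  d=D]
12: W B3 -> L1 miss wb->B5  d=D]
13: W B2 -> L0 hit  d=D]
14: R B4 -> L0 miss wb->B2  d=-]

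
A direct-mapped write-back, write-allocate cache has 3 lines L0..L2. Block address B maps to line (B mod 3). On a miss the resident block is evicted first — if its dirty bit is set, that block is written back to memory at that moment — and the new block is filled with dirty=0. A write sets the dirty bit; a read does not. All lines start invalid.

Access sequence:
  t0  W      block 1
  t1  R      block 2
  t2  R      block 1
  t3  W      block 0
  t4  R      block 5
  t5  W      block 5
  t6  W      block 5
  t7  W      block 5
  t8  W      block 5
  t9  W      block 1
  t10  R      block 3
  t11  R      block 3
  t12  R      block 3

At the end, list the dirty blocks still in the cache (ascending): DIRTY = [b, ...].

  0 | W B1 → L1 miss [D]
  1 | R B2 → L2 miss [-]
  2 | R B1 → L1 hit [D]
  3 | W B0 → L0 miss [D]
  4 | R B5 → L2 miss [-]
  5 | W B5 → L2 hit [D]
  6 | W B5 → L2 hit [D]
  7 | W B5 → L2 hit [D]
  8 | W B5 → L2 hit [D]
  9 | W B1 → L1 hit [D]
  10 | R B3 → L0 miss wb→B0 [-]
  11 | R B3 → L0 hit [-]
  12 | R B3 → L0 hit [-]

DIRTY = [1, 5]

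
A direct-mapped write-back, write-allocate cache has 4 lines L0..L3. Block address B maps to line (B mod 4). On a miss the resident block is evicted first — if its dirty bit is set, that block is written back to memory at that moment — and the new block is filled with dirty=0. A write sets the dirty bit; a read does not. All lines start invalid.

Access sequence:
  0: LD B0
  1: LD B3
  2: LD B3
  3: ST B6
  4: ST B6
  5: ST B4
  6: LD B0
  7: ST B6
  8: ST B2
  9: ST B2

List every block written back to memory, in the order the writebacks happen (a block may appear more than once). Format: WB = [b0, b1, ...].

WB = [4, 6]

  0 | R B0 → L0 miss [-]
  1 | R B3 → L3 miss [-]
  2 | R B3 → L3 hit [-]
  3 | W B6 → L2 miss [D]
  4 | W B6 → L2 hit [D]
  5 | W B4 → L0 miss [D]
  6 | R B0 → L0 miss wb→B4 [-]
  7 | W B6 → L2 hit [D]
  8 | W B2 → L2 miss wb→B6 [D]
  9 | W B2 → L2 hit [D]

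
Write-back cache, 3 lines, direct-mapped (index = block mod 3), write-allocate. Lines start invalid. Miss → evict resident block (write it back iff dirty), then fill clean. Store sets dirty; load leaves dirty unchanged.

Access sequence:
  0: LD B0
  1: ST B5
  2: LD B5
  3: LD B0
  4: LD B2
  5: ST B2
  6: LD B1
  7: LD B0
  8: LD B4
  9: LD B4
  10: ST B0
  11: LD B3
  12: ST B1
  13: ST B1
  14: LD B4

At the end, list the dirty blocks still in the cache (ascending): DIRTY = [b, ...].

DIRTY = [2]

0: R B0 -> L0 miss  d=-]
1: W B5 -> L2 miss  d=D]
2: R B5 -> L2 hit  d=D]
3: R B0 -> L0 hit  d=-]
4: R B2 -> L2 miss wb->B5  d=-]
5: W B2 -> L2 hit  d=D]
6: R B1 -> L1 miss  d=-]
7: R B0 -> L0 hit  d=-]
8: R B4 -> L1 miss  d=-]
9: R B4 -> L1 hit  d=-]
10: W B0 -> L0 hit  d=D]
11: R B3 -> L0 miss wb->B0  d=-]
12: W B1 -> L1 miss  d=D]
13: W B1 -> L1 hit  d=D]
14: R B4 -> L1 miss wb->B1  d=-]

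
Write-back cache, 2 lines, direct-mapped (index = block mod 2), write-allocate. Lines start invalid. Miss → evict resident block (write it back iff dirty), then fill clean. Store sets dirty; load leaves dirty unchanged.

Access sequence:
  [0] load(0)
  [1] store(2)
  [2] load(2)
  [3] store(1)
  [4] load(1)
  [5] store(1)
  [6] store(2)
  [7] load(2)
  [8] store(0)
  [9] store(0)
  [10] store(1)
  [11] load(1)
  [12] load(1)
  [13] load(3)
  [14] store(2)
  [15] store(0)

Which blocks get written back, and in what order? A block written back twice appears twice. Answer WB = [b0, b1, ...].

  0 | R B0 → L0 miss [-]
  1 | W B2 → L0 miss [D]
  2 | R B2 → L0 hit [D]
  3 | W B1 → L1 miss [D]
  4 | R B1 → L1 hit [D]
  5 | W B1 → L1 hit [D]
  6 | W B2 → L0 hit [D]
  7 | R B2 → L0 hit [D]
  8 | W B0 → L0 miss wb→B2 [D]
  9 | W B0 → L0 hit [D]
  10 | W B1 → L1 hit [D]
  11 | R B1 → L1 hit [D]
  12 | R B1 → L1 hit [D]
  13 | R B3 → L1 miss wb→B1 [-]
  14 | W B2 → L0 miss wb→B0 [D]
  15 | W B0 → L0 miss wb→B2 [D]

WB = [2, 1, 0, 2]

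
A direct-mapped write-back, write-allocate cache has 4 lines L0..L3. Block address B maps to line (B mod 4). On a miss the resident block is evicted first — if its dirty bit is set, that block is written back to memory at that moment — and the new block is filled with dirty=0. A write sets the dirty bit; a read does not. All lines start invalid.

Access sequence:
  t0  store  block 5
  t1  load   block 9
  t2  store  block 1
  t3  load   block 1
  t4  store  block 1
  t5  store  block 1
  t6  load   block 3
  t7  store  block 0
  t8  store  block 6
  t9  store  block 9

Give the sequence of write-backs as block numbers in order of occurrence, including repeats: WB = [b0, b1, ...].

WB = [5, 1]

0: W B5 → L1 miss [D]
1: R B9 → L1 miss wb→B5 [-]
2: W B1 → L1 miss [D]
3: R B1 → L1 hit [D]
4: W B1 → L1 hit [D]
5: W B1 → L1 hit [D]
6: R B3 → L3 miss [-]
7: W B0 → L0 miss [D]
8: W B6 → L2 miss [D]
9: W B9 → L1 miss wb→B1 [D]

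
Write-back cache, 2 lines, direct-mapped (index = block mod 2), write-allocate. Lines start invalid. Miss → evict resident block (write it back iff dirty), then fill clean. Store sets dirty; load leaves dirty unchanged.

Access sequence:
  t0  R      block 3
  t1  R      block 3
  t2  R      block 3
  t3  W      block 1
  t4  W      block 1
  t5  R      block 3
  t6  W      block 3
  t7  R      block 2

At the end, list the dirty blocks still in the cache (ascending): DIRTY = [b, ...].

0: R B3 -> L1 miss  d=-]
1: R B3 -> L1 hit  d=-]
2: R B3 -> L1 hit  d=-]
3: W B1 -> L1 miss  d=D]
4: W B1 -> L1 hit  d=D]
5: R B3 -> L1 miss wb->B1  d=-]
6: W B3 -> L1 hit  d=D]
7: R B2 -> L0 miss  d=-]

DIRTY = [3]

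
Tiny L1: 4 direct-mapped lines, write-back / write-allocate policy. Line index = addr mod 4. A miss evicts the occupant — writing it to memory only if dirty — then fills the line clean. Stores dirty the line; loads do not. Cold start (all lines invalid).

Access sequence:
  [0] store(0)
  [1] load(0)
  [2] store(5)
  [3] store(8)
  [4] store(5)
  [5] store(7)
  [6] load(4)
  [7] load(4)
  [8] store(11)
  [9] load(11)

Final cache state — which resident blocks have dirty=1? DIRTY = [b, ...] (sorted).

0: W B0 → L0 miss [D]
1: R B0 → L0 hit [D]
2: W B5 → L1 miss [D]
3: W B8 → L0 miss wb→B0 [D]
4: W B5 → L1 hit [D]
5: W B7 → L3 miss [D]
6: R B4 → L0 miss wb→B8 [-]
7: R B4 → L0 hit [-]
8: W B11 → L3 miss wb→B7 [D]
9: R B11 → L3 hit [D]

DIRTY = [5, 11]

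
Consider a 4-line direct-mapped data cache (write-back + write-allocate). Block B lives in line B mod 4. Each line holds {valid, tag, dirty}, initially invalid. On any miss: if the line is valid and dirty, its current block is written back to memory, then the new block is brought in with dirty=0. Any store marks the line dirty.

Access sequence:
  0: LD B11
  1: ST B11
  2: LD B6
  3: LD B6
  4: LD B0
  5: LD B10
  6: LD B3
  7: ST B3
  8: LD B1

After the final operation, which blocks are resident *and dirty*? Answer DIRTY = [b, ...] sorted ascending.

0: R B11 → L3 miss [-]
1: W B11 → L3 hit [D]
2: R B6 → L2 miss [-]
3: R B6 → L2 hit [-]
4: R B0 → L0 miss [-]
5: R B10 → L2 miss [-]
6: R B3 → L3 miss wb→B11 [-]
7: W B3 → L3 hit [D]
8: R B1 → L1 miss [-]

DIRTY = [3]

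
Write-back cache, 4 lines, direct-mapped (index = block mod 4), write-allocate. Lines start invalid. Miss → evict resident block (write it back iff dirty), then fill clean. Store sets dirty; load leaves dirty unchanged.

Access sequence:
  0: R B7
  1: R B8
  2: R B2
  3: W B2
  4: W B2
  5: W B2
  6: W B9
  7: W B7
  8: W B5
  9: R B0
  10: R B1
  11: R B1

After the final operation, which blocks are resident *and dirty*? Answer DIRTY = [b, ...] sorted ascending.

DIRTY = [2, 7]

0: R B7 → L3 miss [-]
1: R B8 → L0 miss [-]
2: R B2 → L2 miss [-]
3: W B2 → L2 hit [D]
4: W B2 → L2 hit [D]
5: W B2 → L2 hit [D]
6: W B9 → L1 miss [D]
7: W B7 → L3 hit [D]
8: W B5 → L1 miss wb→B9 [D]
9: R B0 → L0 miss [-]
10: R B1 → L1 miss wb→B5 [-]
11: R B1 → L1 hit [-]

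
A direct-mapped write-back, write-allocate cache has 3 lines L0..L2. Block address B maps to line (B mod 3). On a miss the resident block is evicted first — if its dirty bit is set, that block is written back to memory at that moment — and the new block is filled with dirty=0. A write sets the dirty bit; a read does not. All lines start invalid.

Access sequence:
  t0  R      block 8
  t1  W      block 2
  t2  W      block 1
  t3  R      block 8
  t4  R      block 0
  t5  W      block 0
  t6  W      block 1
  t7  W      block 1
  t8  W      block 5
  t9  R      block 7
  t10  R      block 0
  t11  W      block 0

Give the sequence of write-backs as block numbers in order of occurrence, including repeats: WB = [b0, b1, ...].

WB = [2, 1]

  0 | R B8 → L2 miss [-]
  1 | W B2 → L2 miss [D]
  2 | W B1 → L1 miss [D]
  3 | R B8 → L2 miss wb→B2 [-]
  4 | R B0 → L0 miss [-]
  5 | W B0 → L0 hit [D]
  6 | W B1 → L1 hit [D]
  7 | W B1 → L1 hit [D]
  8 | W B5 → L2 miss [D]
  9 | R B7 → L1 miss wb→B1 [-]
  10 | R B0 → L0 hit [D]
  11 | W B0 → L0 hit [D]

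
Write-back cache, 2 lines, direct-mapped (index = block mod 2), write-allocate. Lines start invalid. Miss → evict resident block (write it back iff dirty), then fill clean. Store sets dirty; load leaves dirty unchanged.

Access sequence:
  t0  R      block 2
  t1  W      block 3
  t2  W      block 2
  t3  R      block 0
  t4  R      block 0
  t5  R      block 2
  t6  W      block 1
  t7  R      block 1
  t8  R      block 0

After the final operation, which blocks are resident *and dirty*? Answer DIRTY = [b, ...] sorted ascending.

0: R B2 → L0 miss [-]
1: W B3 → L1 miss [D]
2: W B2 → L0 hit [D]
3: R B0 → L0 miss wb→B2 [-]
4: R B0 → L0 hit [-]
5: R B2 → L0 miss [-]
6: W B1 → L1 miss wb→B3 [D]
7: R B1 → L1 hit [D]
8: R B0 → L0 miss [-]

DIRTY = [1]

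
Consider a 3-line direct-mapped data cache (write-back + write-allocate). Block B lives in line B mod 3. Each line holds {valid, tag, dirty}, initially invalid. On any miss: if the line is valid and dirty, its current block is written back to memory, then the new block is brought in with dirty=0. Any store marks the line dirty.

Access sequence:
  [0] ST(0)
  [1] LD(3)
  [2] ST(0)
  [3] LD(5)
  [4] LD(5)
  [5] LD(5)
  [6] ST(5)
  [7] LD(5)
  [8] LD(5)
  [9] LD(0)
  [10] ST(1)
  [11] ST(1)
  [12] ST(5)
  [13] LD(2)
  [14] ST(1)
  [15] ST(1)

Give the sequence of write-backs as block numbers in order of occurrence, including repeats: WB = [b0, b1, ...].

WB = [0, 5]

0: W B0 → L0 miss [D]
1: R B3 → L0 miss wb→B0 [-]
2: W B0 → L0 miss [D]
3: R B5 → L2 miss [-]
4: R B5 → L2 hit [-]
5: R B5 → L2 hit [-]
6: W B5 → L2 hit [D]
7: R B5 → L2 hit [D]
8: R B5 → L2 hit [D]
9: R B0 → L0 hit [D]
10: W B1 → L1 miss [D]
11: W B1 → L1 hit [D]
12: W B5 → L2 hit [D]
13: R B2 → L2 miss wb→B5 [-]
14: W B1 → L1 hit [D]
15: W B1 → L1 hit [D]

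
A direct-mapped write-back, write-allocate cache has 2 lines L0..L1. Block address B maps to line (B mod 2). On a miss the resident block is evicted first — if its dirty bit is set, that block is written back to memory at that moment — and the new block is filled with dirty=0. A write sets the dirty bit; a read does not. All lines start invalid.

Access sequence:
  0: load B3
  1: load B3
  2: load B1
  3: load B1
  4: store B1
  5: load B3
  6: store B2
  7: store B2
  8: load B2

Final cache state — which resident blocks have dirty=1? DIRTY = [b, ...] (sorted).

DIRTY = [2]

  0 | R B3 → L1 miss [-]
  1 | R B3 → L1 hit [-]
  2 | R B1 → L1 miss [-]
  3 | R B1 → L1 hit [-]
  4 | W B1 → L1 hit [D]
  5 | R B3 → L1 miss wb→B1 [-]
  6 | W B2 → L0 miss [D]
  7 | W B2 → L0 hit [D]
  8 | R B2 → L0 hit [D]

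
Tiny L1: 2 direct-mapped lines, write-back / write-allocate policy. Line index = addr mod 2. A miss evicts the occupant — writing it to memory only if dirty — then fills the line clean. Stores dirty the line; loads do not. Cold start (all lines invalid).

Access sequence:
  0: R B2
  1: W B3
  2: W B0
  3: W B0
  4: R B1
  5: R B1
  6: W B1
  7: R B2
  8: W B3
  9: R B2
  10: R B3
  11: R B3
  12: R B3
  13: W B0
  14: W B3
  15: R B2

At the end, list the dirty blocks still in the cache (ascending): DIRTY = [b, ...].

0: R B2 -> L0 miss  d=-]
1: W B3 -> L1 miss  d=D]
2: W B0 -> L0 miss  d=D]
3: W B0 -> L0 hit  d=D]
4: R B1 -> L1 miss wb->B3  d=-]
5: R B1 -> L1 hit  d=-]
6: W B1 -> L1 hit  d=D]
7: R B2 -> L0 miss wb->B0  d=-]
8: W B3 -> L1 miss wb->B1  d=D]
9: R B2 -> L0 hit  d=-]
10: R B3 -> L1 hit  d=D]
11: R B3 -> L1 hit  d=D]
12: R B3 -> L1 hit  d=D]
13: W B0 -> L0 miss  d=D]
14: W B3 -> L1 hit  d=D]
15: R B2 -> L0 miss wb->B0  d=-]

DIRTY = [3]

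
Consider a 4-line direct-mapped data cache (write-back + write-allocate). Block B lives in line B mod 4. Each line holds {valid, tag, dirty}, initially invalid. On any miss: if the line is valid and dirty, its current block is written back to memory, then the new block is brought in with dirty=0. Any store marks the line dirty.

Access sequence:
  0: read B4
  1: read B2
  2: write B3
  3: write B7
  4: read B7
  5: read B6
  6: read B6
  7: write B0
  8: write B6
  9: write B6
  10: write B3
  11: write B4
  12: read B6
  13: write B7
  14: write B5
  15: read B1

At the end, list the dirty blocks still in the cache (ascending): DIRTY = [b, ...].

DIRTY = [4, 6, 7]

0: R B4 -> L0 miss  d=-]
1: R B2 -> L2 miss  d=-]
2: W B3 -> L3 miss  d=D]
3: W B7 -> L3 miss wb->B3  d=D]
4: R B7 -> L3 hit  d=D]
5: R B6 -> L2 miss  d=-]
6: R B6 -> L2 hit  d=-]
7: W B0 -> L0 miss  d=D]
8: W B6 -> L2 hit  d=D]
9: W B6 -> L2 hit  d=D]
10: W B3 -> L3 miss wb->B7  d=D]
11: W B4 -> L0 miss wb->B0  d=D]
12: R B6 -> L2 hit  d=D]
13: W B7 -> L3 miss wb->B3  d=D]
14: W B5 -> L1 miss  d=D]
15: R B1 -> L1 miss wb->B5  d=-]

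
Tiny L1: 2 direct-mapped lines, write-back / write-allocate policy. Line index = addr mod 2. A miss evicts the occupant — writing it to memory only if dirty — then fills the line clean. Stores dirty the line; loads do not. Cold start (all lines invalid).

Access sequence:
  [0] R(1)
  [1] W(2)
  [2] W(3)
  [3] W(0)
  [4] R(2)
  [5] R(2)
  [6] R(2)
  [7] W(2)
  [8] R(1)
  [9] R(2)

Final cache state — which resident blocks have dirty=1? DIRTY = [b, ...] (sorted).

DIRTY = [2]

  0 | R B1 → L1 miss [-]
  1 | W B2 → L0 miss [D]
  2 | W B3 → L1 miss [D]
  3 | W B0 → L0 miss wb→B2 [D]
  4 | R B2 → L0 miss wb→B0 [-]
  5 | R B2 → L0 hit [-]
  6 | R B2 → L0 hit [-]
  7 | W B2 → L0 hit [D]
  8 | R B1 → L1 miss wb→B3 [-]
  9 | R B2 → L0 hit [D]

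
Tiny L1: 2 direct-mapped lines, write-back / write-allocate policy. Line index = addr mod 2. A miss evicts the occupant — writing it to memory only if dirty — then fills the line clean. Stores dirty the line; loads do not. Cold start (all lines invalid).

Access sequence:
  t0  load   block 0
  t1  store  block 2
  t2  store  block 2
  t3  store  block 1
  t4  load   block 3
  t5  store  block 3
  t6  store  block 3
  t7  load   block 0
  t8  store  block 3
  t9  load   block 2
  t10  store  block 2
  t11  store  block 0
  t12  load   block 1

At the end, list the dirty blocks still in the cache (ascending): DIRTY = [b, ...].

DIRTY = [0]

0: R B0 -> L0 miss  d=-]
1: W B2 -> L0 miss  d=D]
2: W B2 -> L0 hit  d=D]
3: W B1 -> L1 miss  d=D]
4: R B3 -> L1 miss wb->B1  d=-]
5: W B3 -> L1 hit  d=D]
6: W B3 -> L1 hit  d=D]
7: R B0 -> L0 miss wb->B2  d=-]
8: W B3 -> L1 hit  d=D]
9: R B2 -> L0 miss  d=-]
10: W B2 -> L0 hit  d=D]
11: W B0 -> L0 miss wb->B2  d=D]
12: R B1 -> L1 miss wb->B3  d=-]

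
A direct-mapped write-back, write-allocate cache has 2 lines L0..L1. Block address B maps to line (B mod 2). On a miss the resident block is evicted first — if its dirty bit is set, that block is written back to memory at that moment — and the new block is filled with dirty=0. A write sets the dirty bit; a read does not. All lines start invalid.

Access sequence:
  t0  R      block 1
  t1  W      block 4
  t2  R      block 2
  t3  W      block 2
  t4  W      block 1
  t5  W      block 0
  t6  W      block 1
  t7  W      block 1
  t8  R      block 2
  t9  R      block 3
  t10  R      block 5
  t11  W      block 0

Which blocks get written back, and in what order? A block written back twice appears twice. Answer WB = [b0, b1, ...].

0: R B1 → L1 miss [-]
1: W B4 → L0 miss [D]
2: R B2 → L0 miss wb→B4 [-]
3: W B2 → L0 hit [D]
4: W B1 → L1 hit [D]
5: W B0 → L0 miss wb→B2 [D]
6: W B1 → L1 hit [D]
7: W B1 → L1 hit [D]
8: R B2 → L0 miss wb→B0 [-]
9: R B3 → L1 miss wb→B1 [-]
10: R B5 → L1 miss [-]
11: W B0 → L0 miss [D]

WB = [4, 2, 0, 1]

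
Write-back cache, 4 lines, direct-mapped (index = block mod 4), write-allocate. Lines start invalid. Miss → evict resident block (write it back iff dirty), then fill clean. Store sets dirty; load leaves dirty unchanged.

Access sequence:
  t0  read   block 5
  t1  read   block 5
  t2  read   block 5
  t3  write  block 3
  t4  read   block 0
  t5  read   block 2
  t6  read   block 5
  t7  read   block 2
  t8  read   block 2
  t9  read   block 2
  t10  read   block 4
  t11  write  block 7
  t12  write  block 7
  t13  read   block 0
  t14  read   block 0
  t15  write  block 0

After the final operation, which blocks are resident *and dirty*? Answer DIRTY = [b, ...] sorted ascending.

0: R B5 → L1 miss [-]
1: R B5 → L1 hit [-]
2: R B5 → L1 hit [-]
3: W B3 → L3 miss [D]
4: R B0 → L0 miss [-]
5: R B2 → L2 miss [-]
6: R B5 → L1 hit [-]
7: R B2 → L2 hit [-]
8: R B2 → L2 hit [-]
9: R B2 → L2 hit [-]
10: R B4 → L0 miss [-]
11: W B7 → L3 miss wb→B3 [D]
12: W B7 → L3 hit [D]
13: R B0 → L0 miss [-]
14: R B0 → L0 hit [-]
15: W B0 → L0 hit [D]

DIRTY = [0, 7]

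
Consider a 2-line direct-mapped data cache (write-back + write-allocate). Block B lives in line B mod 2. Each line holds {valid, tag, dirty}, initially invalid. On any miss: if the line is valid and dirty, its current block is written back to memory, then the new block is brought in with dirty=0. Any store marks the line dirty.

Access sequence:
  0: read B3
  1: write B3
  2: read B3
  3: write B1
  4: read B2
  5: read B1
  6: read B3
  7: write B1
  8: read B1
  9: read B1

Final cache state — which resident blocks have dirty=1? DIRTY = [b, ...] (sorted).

DIRTY = [1]

0: R B3 → L1 miss [-]
1: W B3 → L1 hit [D]
2: R B3 → L1 hit [D]
3: W B1 → L1 miss wb→B3 [D]
4: R B2 → L0 miss [-]
5: R B1 → L1 hit [D]
6: R B3 → L1 miss wb→B1 [-]
7: W B1 → L1 miss [D]
8: R B1 → L1 hit [D]
9: R B1 → L1 hit [D]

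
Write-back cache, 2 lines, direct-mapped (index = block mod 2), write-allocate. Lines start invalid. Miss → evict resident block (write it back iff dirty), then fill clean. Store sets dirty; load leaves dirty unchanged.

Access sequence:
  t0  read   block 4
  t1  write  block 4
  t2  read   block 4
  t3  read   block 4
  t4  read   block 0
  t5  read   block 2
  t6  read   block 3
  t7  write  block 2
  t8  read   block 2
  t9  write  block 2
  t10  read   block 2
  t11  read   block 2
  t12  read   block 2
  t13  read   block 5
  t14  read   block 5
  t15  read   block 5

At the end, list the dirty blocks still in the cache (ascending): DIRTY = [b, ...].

  0 | R B4 → L0 miss [-]
  1 | W B4 → L0 hit [D]
  2 | R B4 → L0 hit [D]
  3 | R B4 → L0 hit [D]
  4 | R B0 → L0 miss wb→B4 [-]
  5 | R B2 → L0 miss [-]
  6 | R B3 → L1 miss [-]
  7 | W B2 → L0 hit [D]
  8 | R B2 → L0 hit [D]
  9 | W B2 → L0 hit [D]
  10 | R B2 → L0 hit [D]
  11 | R B2 → L0 hit [D]
  12 | R B2 → L0 hit [D]
  13 | R B5 → L1 miss [-]
  14 | R B5 → L1 hit [-]
  15 | R B5 → L1 hit [-]

DIRTY = [2]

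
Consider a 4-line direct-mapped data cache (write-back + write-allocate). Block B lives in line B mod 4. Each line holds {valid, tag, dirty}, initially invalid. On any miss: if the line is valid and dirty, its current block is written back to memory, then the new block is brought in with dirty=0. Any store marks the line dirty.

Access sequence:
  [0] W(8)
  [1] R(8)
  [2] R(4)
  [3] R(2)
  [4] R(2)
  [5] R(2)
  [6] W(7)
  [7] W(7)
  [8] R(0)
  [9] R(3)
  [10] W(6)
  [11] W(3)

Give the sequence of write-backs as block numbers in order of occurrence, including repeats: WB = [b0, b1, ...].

WB = [8, 7]

  0 | W B8 → L0 miss [D]
  1 | R B8 → L0 hit [D]
  2 | R B4 → L0 miss wb→B8 [-]
  3 | R B2 → L2 miss [-]
  4 | R B2 → L2 hit [-]
  5 | R B2 → L2 hit [-]
  6 | W B7 → L3 miss [D]
  7 | W B7 → L3 hit [D]
  8 | R B0 → L0 miss [-]
  9 | R B3 → L3 miss wb→B7 [-]
  10 | W B6 → L2 miss [D]
  11 | W B3 → L3 hit [D]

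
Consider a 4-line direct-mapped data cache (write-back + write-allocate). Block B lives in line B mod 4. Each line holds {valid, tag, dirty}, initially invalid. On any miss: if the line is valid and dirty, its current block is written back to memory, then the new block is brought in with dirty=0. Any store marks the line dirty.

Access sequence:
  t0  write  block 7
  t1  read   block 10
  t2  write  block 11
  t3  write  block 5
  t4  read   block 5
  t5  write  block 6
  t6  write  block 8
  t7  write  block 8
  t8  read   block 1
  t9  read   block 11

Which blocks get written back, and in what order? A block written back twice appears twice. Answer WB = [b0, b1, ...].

WB = [7, 5]

  0 | W B7 → L3 miss [D]
  1 | R B10 → L2 miss [-]
  2 | W B11 → L3 miss wb→B7 [D]
  3 | W B5 → L1 miss [D]
  4 | R B5 → L1 hit [D]
  5 | W B6 → L2 miss [D]
  6 | W B8 → L0 miss [D]
  7 | W B8 → L0 hit [D]
  8 | R B1 → L1 miss wb→B5 [-]
  9 | R B11 → L3 hit [D]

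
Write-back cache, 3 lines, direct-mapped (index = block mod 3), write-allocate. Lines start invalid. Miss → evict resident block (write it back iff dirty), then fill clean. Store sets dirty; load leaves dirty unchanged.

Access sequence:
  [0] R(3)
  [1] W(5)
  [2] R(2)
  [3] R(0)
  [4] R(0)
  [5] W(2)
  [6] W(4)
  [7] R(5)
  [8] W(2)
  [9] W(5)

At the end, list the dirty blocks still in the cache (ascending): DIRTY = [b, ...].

0: R B3 → L0 miss [-]
1: W B5 → L2 miss [D]
2: R B2 → L2 miss wb→B5 [-]
3: R B0 → L0 miss [-]
4: R B0 → L0 hit [-]
5: W B2 → L2 hit [D]
6: W B4 → L1 miss [D]
7: R B5 → L2 miss wb→B2 [-]
8: W B2 → L2 miss [D]
9: W B5 → L2 miss wb→B2 [D]

DIRTY = [4, 5]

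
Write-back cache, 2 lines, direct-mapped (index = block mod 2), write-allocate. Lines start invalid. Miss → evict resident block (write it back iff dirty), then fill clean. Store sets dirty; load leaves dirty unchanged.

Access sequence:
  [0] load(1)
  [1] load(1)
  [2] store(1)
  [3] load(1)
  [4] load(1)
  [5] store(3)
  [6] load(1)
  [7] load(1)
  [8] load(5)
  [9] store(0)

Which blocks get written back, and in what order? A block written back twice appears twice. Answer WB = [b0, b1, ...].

0: R B1 -> L1 miss  d=-]
1: R B1 -> L1 hit  d=-]
2: W B1 -> L1 hit  d=D]
3: R B1 -> L1 hit  d=D]
4: R B1 -> L1 hit  d=D]
5: W B3 -> L1 miss wb->B1  d=D]
6: R B1 -> L1 miss wb->B3  d=-]
7: R B1 -> L1 hit  d=-]
8: R B5 -> L1 miss  d=-]
9: W B0 -> L0 miss  d=D]

WB = [1, 3]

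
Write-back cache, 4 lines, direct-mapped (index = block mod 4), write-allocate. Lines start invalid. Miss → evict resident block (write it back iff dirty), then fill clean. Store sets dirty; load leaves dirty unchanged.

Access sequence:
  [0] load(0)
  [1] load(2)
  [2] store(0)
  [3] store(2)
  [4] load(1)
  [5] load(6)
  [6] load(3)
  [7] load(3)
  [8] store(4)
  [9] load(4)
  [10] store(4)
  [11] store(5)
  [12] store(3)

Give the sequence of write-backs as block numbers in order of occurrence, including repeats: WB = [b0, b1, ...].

0: R B0 -> L0 miss  d=-]
1: R B2 -> L2 miss  d=-]
2: W B0 -> L0 hit  d=D]
3: W B2 -> L2 hit  d=D]
4: R B1 -> L1 miss  d=-]
5: R B6 -> L2 miss wb->B2  d=-]
6: R B3 -> L3 miss  d=-]
7: R B3 -> L3 hit  d=-]
8: W B4 -> L0 miss wb->B0  d=D]
9: R B4 -> L0 hit  d=D]
10: W B4 -> L0 hit  d=D]
11: W B5 -> L1 miss  d=D]
12: W B3 -> L3 hit  d=D]

WB = [2, 0]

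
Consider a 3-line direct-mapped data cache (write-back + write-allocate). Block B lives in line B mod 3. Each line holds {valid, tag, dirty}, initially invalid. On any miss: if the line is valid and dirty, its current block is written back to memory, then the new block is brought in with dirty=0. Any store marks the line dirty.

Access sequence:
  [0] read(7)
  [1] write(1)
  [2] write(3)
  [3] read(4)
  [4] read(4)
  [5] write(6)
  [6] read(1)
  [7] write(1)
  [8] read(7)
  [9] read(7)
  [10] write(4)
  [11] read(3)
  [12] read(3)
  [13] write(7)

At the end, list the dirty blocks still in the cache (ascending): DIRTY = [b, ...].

0: R B7 -> L1 miss  d=-]
1: W B1 -> L1 miss  d=D]
2: W B3 -> L0 miss  d=D]
3: R B4 -> L1 miss wb->B1  d=-]
4: R B4 -> L1 hit  d=-]
5: W B6 -> L0 miss wb->B3  d=D]
6: R B1 -> L1 miss  d=-]
7: W B1 -> L1 hit  d=D]
8: R B7 -> L1 miss wb->B1  d=-]
9: R B7 -> L1 hit  d=-]
10: W B4 -> L1 miss  d=D]
11: R B3 -> L0 miss wb->B6  d=-]
12: R B3 -> L0 hit  d=-]
13: W B7 -> L1 miss wb->B4  d=D]

DIRTY = [7]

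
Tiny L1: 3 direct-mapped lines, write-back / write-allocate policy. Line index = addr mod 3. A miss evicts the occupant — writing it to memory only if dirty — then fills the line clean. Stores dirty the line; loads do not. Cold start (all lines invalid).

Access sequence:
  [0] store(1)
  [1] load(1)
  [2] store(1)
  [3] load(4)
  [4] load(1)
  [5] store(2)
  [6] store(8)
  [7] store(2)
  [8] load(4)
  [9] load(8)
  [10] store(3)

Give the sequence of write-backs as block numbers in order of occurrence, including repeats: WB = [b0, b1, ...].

0: W B1 -> L1 miss  d=D]
1: R B1 -> L1 hit  d=D]
2: W B1 -> L1 hit  d=D]
3: R B4 -> L1 miss wb->B1  d=-]
4: R B1 -> L1 miss  d=-]
5: W B2 -> L2 miss  d=D]
6: W B8 -> L2 miss wb->B2  d=D]
7: W B2 -> L2 miss wb->B8  d=D]
8: R B4 -> L1 miss  d=-]
9: R B8 -> L2 miss wb->B2  d=-]
10: W B3 -> L0 miss  d=D]

WB = [1, 2, 8, 2]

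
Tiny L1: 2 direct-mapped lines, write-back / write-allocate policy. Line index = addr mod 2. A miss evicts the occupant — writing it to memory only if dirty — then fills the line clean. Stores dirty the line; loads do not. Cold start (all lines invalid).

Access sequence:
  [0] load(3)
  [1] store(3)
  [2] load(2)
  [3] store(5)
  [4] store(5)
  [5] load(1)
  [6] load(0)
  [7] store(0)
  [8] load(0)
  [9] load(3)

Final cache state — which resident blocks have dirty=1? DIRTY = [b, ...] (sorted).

DIRTY = [0]

  0 | R B3 → L1 miss [-]
  1 | W B3 → L1 hit [D]
  2 | R B2 → L0 miss [-]
  3 | W B5 → L1 miss wb→B3 [D]
  4 | W B5 → L1 hit [D]
  5 | R B1 → L1 miss wb→B5 [-]
  6 | R B0 → L0 miss [-]
  7 | W B0 → L0 hit [D]
  8 | R B0 → L0 hit [D]
  9 | R B3 → L1 miss [-]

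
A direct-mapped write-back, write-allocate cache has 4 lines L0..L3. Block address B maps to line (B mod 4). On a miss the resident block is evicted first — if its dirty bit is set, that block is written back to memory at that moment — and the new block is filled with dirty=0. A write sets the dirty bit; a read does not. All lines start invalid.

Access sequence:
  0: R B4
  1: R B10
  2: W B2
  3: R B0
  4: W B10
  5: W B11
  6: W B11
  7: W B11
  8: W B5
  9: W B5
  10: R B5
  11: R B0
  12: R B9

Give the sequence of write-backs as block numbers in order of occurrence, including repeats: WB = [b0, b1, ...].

0: R B4 -> L0 miss  d=-]
1: R B10 -> L2 miss  d=-]
2: W B2 -> L2 miss  d=D]
3: R B0 -> L0 miss  d=-]
4: W B10 -> L2 miss wb->B2  d=D]
5: W B11 -> L3 miss  d=D]
6: W B11 -> L3 hit  d=D]
7: W B11 -> L3 hit  d=D]
8: W B5 -> L1 miss  d=D]
9: W B5 -> L1 hit  d=D]
10: R B5 -> L1 hit  d=D]
11: R B0 -> L0 hit  d=-]
12: R B9 -> L1 miss wb->B5  d=-]

WB = [2, 5]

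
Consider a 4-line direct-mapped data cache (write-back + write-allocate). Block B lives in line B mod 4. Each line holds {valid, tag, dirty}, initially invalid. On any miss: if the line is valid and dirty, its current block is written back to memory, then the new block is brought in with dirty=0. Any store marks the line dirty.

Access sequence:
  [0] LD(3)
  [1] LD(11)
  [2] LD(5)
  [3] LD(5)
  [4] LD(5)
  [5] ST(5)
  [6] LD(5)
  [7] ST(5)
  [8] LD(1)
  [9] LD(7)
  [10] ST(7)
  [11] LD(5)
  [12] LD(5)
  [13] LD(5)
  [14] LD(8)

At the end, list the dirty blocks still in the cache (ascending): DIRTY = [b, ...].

DIRTY = [7]

0: R B3 -> L3 miss  d=-]
1: R B11 -> L3 miss  d=-]
2: R B5 -> L1 miss  d=-]
3: R B5 -> L1 hit  d=-]
4: R B5 -> L1 hit  d=-]
5: W B5 -> L1 hit  d=D]
6: R B5 -> L1 hit  d=D]
7: W B5 -> L1 hit  d=D]
8: R B1 -> L1 miss wb->B5  d=-]
9: R B7 -> L3 miss  d=-]
10: W B7 -> L3 hit  d=D]
11: R B5 -> L1 miss  d=-]
12: R B5 -> L1 hit  d=-]
13: R B5 -> L1 hit  d=-]
14: R B8 -> L0 miss  d=-]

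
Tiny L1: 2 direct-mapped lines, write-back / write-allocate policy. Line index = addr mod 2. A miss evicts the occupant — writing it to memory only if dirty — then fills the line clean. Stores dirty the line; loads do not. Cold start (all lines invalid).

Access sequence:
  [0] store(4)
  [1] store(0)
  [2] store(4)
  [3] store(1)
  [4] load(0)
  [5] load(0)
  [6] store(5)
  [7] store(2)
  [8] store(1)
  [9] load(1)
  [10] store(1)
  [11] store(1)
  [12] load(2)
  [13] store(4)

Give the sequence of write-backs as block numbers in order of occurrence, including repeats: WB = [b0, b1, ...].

0: W B4 -> L0 miss  d=D]
1: W B0 -> L0 miss wb->B4  d=D]
2: W B4 -> L0 miss wb->B0  d=D]
3: W B1 -> L1 miss  d=D]
4: R B0 -> L0 miss wb->B4  d=-]
5: R B0 -> L0 hit  d=-]
6: W B5 -> L1 miss wb->B1  d=D]
7: W B2 -> L0 miss  d=D]
8: W B1 -> L1 miss wb->B5  d=D]
9: R B1 -> L1 hit  d=D]
10: W B1 -> L1 hit  d=D]
11: W B1 -> L1 hit  d=D]
12: R B2 -> L0 hit  d=D]
13: W B4 -> L0 miss wb->B2  d=D]

WB = [4, 0, 4, 1, 5, 2]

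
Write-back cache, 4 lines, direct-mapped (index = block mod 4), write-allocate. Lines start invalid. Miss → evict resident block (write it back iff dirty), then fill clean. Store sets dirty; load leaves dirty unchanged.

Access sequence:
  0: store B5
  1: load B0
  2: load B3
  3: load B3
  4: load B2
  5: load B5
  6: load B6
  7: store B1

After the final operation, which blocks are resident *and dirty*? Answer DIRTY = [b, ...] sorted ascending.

0: W B5 -> L1 miss  d=D]
1: R B0 -> L0 miss  d=-]
2: R B3 -> L3 miss  d=-]
3: R B3 -> L3 hit  d=-]
4: R B2 -> L2 miss  d=-]
5: R B5 -> L1 hit  d=D]
6: R B6 -> L2 miss  d=-]
7: W B1 -> L1 miss wb->B5  d=D]

DIRTY = [1]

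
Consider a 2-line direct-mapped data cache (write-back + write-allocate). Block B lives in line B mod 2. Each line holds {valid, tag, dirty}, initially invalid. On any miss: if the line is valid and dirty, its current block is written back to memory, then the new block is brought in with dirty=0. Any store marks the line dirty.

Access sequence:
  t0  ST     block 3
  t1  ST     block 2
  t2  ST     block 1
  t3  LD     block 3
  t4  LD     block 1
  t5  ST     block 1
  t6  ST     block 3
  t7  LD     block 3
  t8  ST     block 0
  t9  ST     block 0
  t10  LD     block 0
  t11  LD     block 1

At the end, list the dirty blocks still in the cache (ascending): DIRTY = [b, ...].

DIRTY = [0]

0: W B3 -> L1 miss  d=D]
1: W B2 -> L0 miss  d=D]
2: W B1 -> L1 miss wb->B3  d=D]
3: R B3 -> L1 miss wb->B1  d=-]
4: R B1 -> L1 miss  d=-]
5: W B1 -> L1 hit  d=D]
6: W B3 -> L1 miss wb->B1  d=D]
7: R B3 -> L1 hit  d=D]
8: W B0 -> L0 miss wb->B2  d=D]
9: W B0 -> L0 hit  d=D]
10: R B0 -> L0 hit  d=D]
11: R B1 -> L1 miss wb->B3  d=-]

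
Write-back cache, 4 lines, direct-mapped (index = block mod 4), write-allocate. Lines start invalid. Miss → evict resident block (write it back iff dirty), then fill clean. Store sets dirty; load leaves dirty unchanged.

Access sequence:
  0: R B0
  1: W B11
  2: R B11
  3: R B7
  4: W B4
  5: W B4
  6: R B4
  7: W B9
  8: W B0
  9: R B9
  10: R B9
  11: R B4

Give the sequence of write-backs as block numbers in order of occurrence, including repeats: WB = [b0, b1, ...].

0: R B0 -> L0 miss  d=-]
1: W B11 -> L3 miss  d=D]
2: R B11 -> L3 hit  d=D]
3: R B7 -> L3 miss wb->B11  d=-]
4: W B4 -> L0 miss  d=D]
5: W B4 -> L0 hit  d=D]
6: R B4 -> L0 hit  d=D]
7: W B9 -> L1 miss  d=D]
8: W B0 -> L0 miss wb->B4  d=D]
9: R B9 -> L1 hit  d=D]
10: R B9 -> L1 hit  d=D]
11: R B4 -> L0 miss wb->B0  d=-]

WB = [11, 4, 0]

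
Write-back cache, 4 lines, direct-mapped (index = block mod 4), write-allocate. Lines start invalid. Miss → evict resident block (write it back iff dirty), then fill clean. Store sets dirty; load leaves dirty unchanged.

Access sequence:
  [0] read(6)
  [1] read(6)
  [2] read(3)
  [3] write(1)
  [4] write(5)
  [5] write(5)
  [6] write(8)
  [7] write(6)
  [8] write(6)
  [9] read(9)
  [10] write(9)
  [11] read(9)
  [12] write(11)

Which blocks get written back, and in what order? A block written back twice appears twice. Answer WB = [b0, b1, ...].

WB = [1, 5]

  0 | R B6 → L2 miss [-]
  1 | R B6 → L2 hit [-]
  2 | R B3 → L3 miss [-]
  3 | W B1 → L1 miss [D]
  4 | W B5 → L1 miss wb→B1 [D]
  5 | W B5 → L1 hit [D]
  6 | W B8 → L0 miss [D]
  7 | W B6 → L2 hit [D]
  8 | W B6 → L2 hit [D]
  9 | R B9 → L1 miss wb→B5 [-]
  10 | W B9 → L1 hit [D]
  11 | R B9 → L1 hit [D]
  12 | W B11 → L3 miss [D]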